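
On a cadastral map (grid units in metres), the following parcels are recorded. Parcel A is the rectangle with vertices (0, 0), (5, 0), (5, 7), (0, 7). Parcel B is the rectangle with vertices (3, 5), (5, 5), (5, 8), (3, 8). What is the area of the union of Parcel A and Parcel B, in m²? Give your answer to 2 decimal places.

37.00

By inclusion–exclusion:
Individual areas: |Parcel A| = 35, |Parcel B| = 6.
|Parcel A∩Parcel B|: x∈[3,5], y∈[5,7] → 2·2 = 4.
|Parcel A ∪ Parcel B| = 41 − 4 = 37.00.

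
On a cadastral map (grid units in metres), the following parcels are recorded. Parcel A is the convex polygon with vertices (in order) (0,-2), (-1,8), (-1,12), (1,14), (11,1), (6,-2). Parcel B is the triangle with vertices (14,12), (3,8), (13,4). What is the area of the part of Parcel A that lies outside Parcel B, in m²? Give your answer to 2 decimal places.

109.55

|Parcel A| = 112.5, |Parcel A∩Parcel B| = 2.9479.
|Parcel A ∖ Parcel B| = |Parcel A| − |Parcel A∩Parcel B| = 112.5 − 2.9479 = 109.55.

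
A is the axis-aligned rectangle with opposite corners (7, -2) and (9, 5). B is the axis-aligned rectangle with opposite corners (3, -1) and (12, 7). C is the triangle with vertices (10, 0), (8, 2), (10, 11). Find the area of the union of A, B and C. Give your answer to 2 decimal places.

75.78

By inclusion–exclusion:
Individual areas: |A| = 14, |B| = 72, |C| = 11.
|A∩B|: x∈[7,9], y∈[-1,5] → 2·6 = 12.
|A∩C| = 2.5.
|B∩C| = 9.2222.
|A∩B∩C| = 2.5.
|A ∪ B ∪ C| = 97 − 23.7222 + 2.5 = 75.78.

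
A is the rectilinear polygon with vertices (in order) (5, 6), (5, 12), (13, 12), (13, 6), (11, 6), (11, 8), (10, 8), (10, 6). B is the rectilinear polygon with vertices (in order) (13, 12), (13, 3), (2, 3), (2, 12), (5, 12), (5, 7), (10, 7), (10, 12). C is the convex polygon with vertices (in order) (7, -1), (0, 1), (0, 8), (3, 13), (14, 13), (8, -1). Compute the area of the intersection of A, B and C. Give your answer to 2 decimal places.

16.33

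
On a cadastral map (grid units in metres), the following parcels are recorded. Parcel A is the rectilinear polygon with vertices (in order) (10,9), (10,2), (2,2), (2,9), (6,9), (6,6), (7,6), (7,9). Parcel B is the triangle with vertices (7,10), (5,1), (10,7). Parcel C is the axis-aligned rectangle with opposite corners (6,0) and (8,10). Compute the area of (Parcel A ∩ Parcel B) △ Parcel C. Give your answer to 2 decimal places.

17.57

|Parcel A ∩ Parcel B| = 13.9167.
|(Parcel A ∩ Parcel B) ∩ Parcel C| = 8.1722.
|(Parcel A ∩ Parcel B) △ Parcel C| = 13.9167 + 20 − 16.3444 = 17.57.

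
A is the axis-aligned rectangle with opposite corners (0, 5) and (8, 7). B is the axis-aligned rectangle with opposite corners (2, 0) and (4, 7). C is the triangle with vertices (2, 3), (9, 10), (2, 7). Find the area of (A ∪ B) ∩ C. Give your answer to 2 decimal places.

8.00

The region (A ∪ B) ∩ C is the polygon with vertices (2,5), (2,7), (4,7), (6,7), (4,5), (2,3).
By the shoelace formula its area is 8.00.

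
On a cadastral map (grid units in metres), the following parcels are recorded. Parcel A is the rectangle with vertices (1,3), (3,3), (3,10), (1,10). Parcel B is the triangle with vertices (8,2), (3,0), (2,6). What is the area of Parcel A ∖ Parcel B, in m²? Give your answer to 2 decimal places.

|Parcel A| = 14, |Parcel A∩Parcel B| = 1.9167.
|Parcel A ∖ Parcel B| = |Parcel A| − |Parcel A∩Parcel B| = 14 − 1.9167 = 12.08.

12.08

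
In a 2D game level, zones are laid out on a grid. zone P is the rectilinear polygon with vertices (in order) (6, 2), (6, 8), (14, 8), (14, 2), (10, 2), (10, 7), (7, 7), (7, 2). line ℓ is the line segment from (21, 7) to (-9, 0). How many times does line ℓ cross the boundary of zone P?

4

The segment meets the boundary at (6,3.5), (7,3.733), (10,4.433), (14,5.367).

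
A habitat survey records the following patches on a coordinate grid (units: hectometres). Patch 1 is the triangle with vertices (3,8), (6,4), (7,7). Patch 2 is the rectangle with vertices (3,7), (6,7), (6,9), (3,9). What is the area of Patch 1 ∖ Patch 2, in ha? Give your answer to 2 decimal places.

5.00

|Patch 1| = 6.5, |Patch 1∩Patch 2| = 1.5.
|Patch 1 ∖ Patch 2| = |Patch 1| − |Patch 1∩Patch 2| = 6.5 − 1.5 = 5.00.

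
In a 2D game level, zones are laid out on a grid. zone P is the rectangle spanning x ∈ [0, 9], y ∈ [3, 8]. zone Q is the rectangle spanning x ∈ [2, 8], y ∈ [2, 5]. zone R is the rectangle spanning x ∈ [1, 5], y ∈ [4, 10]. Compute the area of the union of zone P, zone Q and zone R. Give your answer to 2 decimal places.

59.00

By inclusion–exclusion:
Individual areas: |zone P| = 45, |zone Q| = 18, |zone R| = 24.
|zone P∩zone Q|: x∈[2,8], y∈[3,5] → 6·2 = 12.
|zone P∩zone R|: x∈[1,5], y∈[4,8] → 4·4 = 16.
|zone Q∩zone R|: x∈[2,5], y∈[4,5] → 3·1 = 3.
|zone P∩zone Q∩zone R| = 3.
|zone P ∪ zone Q ∪ zone R| = 87 − 31 + 3 = 59.00.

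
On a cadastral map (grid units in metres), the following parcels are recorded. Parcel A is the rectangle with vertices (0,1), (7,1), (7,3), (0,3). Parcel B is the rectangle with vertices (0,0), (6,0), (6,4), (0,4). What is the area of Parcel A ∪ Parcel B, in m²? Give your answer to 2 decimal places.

26.00

By inclusion–exclusion:
Individual areas: |Parcel A| = 14, |Parcel B| = 24.
|Parcel A∩Parcel B|: x∈[0,6], y∈[1,3] → 6·2 = 12.
|Parcel A ∪ Parcel B| = 38 − 12 = 26.00.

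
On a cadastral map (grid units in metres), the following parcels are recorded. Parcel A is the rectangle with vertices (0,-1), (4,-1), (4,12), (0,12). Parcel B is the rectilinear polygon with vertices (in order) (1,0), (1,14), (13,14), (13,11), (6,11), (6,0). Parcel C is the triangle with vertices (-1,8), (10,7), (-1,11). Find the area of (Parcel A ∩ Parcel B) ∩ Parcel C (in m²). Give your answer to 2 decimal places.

The region (Parcel A ∩ Parcel B) ∩ Parcel C is the polygon with vertices (4,7.545), (1,7.818), (1,10.273), (4,9.182).
By the shoelace formula its area is 6.14.

6.14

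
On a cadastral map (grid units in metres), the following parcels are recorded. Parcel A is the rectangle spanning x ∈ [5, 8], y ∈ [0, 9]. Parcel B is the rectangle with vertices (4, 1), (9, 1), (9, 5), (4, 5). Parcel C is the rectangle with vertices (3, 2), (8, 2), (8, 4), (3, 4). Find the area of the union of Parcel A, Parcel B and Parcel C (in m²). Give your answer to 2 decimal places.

37.00

By inclusion–exclusion:
Individual areas: |Parcel A| = 27, |Parcel B| = 20, |Parcel C| = 10.
|Parcel A∩Parcel B|: x∈[5,8], y∈[1,5] → 3·4 = 12.
|Parcel A∩Parcel C|: x∈[5,8], y∈[2,4] → 3·2 = 6.
|Parcel B∩Parcel C|: x∈[4,8], y∈[2,4] → 4·2 = 8.
|Parcel A∩Parcel B∩Parcel C| = 6.
|Parcel A ∪ Parcel B ∪ Parcel C| = 57 − 26 + 6 = 37.00.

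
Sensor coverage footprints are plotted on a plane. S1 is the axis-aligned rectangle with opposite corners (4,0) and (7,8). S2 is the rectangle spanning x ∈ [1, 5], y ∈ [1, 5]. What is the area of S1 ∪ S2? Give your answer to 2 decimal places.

By inclusion–exclusion:
Individual areas: |S1| = 24, |S2| = 16.
|S1∩S2|: x∈[4,5], y∈[1,5] → 1·4 = 4.
|S1 ∪ S2| = 40 − 4 = 36.00.

36.00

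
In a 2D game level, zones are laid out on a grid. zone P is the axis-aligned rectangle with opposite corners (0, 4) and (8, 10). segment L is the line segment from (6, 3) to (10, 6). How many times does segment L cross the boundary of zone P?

The segment meets the boundary at (8,4.5), (7.333,4).

2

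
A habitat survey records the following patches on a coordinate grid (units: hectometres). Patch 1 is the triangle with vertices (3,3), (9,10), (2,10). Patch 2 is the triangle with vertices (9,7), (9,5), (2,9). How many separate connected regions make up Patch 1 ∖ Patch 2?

2

Patch 1 ∖ Patch 2 splits into 2 disjoint pieces (area 10.7696, area 10.8272).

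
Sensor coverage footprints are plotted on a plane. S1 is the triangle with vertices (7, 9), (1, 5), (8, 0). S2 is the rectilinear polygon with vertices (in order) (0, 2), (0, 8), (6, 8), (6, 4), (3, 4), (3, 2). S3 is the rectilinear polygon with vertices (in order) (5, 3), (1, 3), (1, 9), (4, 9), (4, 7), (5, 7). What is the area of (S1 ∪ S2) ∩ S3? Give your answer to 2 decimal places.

|S1 ∪ S2| = 46.3214.
|(S1 ∪ S2) ∩ S3| = 18.77.

18.77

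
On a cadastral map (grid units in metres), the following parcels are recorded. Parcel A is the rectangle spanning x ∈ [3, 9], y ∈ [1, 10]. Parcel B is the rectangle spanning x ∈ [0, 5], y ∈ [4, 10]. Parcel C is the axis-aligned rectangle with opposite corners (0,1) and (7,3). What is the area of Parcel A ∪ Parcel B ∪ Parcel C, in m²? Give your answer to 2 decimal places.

By inclusion–exclusion:
Individual areas: |Parcel A| = 54, |Parcel B| = 30, |Parcel C| = 14.
|Parcel A∩Parcel B|: x∈[3,5], y∈[4,10] → 2·6 = 12.
|Parcel A∩Parcel C|: x∈[3,7], y∈[1,3] → 4·2 = 8.
|Parcel B∩Parcel C| = 0 (no overlap).
|Parcel A∩Parcel B∩Parcel C| = 0.
|Parcel A ∪ Parcel B ∪ Parcel C| = 98 − 20 + 0 = 78.00.

78.00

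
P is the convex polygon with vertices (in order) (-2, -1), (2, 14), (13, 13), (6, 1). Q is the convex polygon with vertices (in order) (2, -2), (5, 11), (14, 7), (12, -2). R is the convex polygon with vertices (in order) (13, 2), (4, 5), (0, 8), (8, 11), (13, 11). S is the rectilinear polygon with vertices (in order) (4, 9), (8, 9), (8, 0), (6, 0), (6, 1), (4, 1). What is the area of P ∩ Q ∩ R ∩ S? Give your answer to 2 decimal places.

17.90

The intersection is the polygon with vertices (7.628,3.791), (4,5), (4,6.667), (4.538,9), (8,9), (8,4.429).
By the shoelace formula its area is 17.90.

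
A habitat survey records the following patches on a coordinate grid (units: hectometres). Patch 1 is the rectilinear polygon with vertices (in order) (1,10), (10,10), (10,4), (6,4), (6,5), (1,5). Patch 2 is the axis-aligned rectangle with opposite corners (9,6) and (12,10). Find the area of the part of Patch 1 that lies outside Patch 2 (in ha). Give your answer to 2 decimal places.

|Patch 1| = 49, |Patch 1∩Patch 2| = 4.
|Patch 1 ∖ Patch 2| = |Patch 1| − |Patch 1∩Patch 2| = 49 − 4 = 45.00.

45.00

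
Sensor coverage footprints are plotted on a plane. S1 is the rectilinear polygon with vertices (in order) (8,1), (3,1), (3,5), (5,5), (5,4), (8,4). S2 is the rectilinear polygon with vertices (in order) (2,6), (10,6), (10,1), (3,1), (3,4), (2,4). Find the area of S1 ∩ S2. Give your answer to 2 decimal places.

The intersection is the polygon with vertices (3,1), (3,4), (3,5), (5,5), (5,4), (8,4), (8,1).
By the shoelace formula its area is 17.00.

17.00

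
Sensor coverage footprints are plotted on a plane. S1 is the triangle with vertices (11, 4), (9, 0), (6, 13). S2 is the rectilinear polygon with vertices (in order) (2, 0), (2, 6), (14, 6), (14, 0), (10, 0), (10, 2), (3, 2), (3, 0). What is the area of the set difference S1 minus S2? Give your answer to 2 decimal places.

9.42

|S1| = 19, |S1∩S2| = 9.5812.
|S1 ∖ S2| = |S1| − |S1∩S2| = 19 − 9.5812 = 9.42.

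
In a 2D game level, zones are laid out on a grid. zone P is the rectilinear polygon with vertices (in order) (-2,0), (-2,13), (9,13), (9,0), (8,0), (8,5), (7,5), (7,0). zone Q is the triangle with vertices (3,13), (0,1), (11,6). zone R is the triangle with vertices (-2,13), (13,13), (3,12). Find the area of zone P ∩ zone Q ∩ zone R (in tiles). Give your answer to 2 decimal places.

The intersection is the polygon with vertices (3,13), (4.026,12.103), (3,12), (2.762,12.048).
By the shoelace formula its area is 0.63.

0.63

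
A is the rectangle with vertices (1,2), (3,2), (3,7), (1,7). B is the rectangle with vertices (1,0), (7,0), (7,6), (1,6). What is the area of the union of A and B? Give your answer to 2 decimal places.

By inclusion–exclusion:
Individual areas: |A| = 10, |B| = 36.
|A∩B|: x∈[1,3], y∈[2,6] → 2·4 = 8.
|A ∪ B| = 46 − 8 = 38.00.

38.00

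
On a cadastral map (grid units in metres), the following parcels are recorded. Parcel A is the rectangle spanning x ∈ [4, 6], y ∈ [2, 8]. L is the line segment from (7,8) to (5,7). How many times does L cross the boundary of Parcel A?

The segment meets the boundary at (6,7.5).

1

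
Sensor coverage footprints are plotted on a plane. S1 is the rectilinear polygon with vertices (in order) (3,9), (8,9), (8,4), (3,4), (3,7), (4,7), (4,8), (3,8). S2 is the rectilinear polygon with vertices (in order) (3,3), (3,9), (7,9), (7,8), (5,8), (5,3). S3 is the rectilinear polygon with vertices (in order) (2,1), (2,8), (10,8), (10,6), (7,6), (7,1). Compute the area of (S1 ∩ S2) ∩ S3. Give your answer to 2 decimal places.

|S1 ∩ S2| = 11.
|(S1 ∩ S2) ∩ S3| = 7.00.

7.00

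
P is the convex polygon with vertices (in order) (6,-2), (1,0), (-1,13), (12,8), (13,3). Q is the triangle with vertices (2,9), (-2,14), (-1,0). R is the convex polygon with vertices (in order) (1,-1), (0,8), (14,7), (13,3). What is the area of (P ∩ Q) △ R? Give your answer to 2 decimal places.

88.68

|P ∩ Q| = 10.2362.
|(P ∩ Q) ∩ R| = 3.0281.
|(P ∩ Q) △ R| = 10.2362 + 84.5 − 6.0562 = 88.68.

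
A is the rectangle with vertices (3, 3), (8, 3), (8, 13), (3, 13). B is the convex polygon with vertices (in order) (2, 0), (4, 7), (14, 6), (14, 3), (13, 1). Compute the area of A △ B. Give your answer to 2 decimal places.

79.60

|A| = 50, |B| = 64.5, |A∩B| = 17.45.
|A △ B| = |A| + |B| − 2·|A∩B| = 50 + 64.5 − 34.9 = 79.60.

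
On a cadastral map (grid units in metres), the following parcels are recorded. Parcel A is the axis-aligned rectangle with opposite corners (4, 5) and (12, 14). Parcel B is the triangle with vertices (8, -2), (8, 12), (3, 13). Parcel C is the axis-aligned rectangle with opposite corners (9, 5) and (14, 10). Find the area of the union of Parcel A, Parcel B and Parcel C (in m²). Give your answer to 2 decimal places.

91.57

By inclusion–exclusion:
Individual areas: |Parcel A| = 72, |Parcel B| = 35, |Parcel C| = 25.
|Parcel A∩Parcel B| = 25.4333.
|Parcel A∩Parcel C|: x∈[9,12], y∈[5,10] → 3·5 = 15.
|Parcel B∩Parcel C| = 0.
|Parcel A∩Parcel B∩Parcel C| = 0.
|Parcel A ∪ Parcel B ∪ Parcel C| = 132 − 40.4333 + 0 = 91.57.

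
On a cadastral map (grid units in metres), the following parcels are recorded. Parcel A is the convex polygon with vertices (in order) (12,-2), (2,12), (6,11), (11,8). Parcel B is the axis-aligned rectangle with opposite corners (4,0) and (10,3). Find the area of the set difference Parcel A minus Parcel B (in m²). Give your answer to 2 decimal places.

|Parcel A| = 46.5, |Parcel A∩Parcel B| = 1.7286.
|Parcel A ∖ Parcel B| = |Parcel A| − |Parcel A∩Parcel B| = 46.5 − 1.7286 = 44.77.

44.77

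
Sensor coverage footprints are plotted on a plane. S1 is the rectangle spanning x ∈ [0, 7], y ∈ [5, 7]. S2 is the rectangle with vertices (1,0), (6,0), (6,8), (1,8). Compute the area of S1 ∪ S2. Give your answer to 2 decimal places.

44.00

By inclusion–exclusion:
Individual areas: |S1| = 14, |S2| = 40.
|S1∩S2|: x∈[1,6], y∈[5,7] → 5·2 = 10.
|S1 ∪ S2| = 54 − 10 = 44.00.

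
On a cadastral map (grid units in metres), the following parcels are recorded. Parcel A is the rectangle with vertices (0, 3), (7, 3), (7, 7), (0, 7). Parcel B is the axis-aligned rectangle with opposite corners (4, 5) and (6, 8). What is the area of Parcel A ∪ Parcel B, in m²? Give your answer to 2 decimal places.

By inclusion–exclusion:
Individual areas: |Parcel A| = 28, |Parcel B| = 6.
|Parcel A∩Parcel B|: x∈[4,6], y∈[5,7] → 2·2 = 4.
|Parcel A ∪ Parcel B| = 34 − 4 = 30.00.

30.00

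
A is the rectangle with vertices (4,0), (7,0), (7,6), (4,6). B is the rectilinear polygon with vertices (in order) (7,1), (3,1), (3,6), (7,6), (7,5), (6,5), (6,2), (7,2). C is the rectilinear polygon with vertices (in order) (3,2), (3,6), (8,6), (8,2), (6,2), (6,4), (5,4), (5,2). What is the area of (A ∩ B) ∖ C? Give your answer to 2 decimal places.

5.00

|A ∩ B| = 12.
|(A ∩ B) ∩ C| = 7.
|(A ∩ B) ∖ C| = 12 − 7 = 5.00.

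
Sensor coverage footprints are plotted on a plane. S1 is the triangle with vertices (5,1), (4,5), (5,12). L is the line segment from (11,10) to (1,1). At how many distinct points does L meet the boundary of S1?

The segment meets the boundary at (4.265,3.939), (5,4.6).

2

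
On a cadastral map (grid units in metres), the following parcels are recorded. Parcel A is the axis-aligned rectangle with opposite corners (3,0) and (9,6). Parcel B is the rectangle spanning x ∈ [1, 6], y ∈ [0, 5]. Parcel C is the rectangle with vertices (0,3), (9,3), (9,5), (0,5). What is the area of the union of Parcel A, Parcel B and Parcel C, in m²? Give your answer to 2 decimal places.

48.00

By inclusion–exclusion:
Individual areas: |Parcel A| = 36, |Parcel B| = 25, |Parcel C| = 18.
|Parcel A∩Parcel B|: x∈[3,6], y∈[0,5] → 3·5 = 15.
|Parcel A∩Parcel C|: x∈[3,9], y∈[3,5] → 6·2 = 12.
|Parcel B∩Parcel C|: x∈[1,6], y∈[3,5] → 5·2 = 10.
|Parcel A∩Parcel B∩Parcel C| = 6.
|Parcel A ∪ Parcel B ∪ Parcel C| = 79 − 37 + 6 = 48.00.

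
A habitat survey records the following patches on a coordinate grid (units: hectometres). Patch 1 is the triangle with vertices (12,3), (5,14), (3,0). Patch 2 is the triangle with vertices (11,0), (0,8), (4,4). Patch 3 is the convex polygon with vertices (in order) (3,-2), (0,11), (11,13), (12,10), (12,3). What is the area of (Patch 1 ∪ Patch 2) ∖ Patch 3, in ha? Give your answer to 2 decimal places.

1.99

|Patch 1 ∪ Patch 2| = 62.4326.
|(Patch 1 ∪ Patch 2) ∩ Patch 3| = 60.441.
|(Patch 1 ∪ Patch 2) ∖ Patch 3| = 62.4326 − 60.441 = 1.99.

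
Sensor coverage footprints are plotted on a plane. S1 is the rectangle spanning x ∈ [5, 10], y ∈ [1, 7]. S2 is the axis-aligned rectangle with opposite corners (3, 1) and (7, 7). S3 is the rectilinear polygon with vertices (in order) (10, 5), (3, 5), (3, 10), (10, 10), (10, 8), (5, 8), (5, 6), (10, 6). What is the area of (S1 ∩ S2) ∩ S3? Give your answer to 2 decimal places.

2.00

|S1 ∩ S2| = 12.
|(S1 ∩ S2) ∩ S3| = 2.00.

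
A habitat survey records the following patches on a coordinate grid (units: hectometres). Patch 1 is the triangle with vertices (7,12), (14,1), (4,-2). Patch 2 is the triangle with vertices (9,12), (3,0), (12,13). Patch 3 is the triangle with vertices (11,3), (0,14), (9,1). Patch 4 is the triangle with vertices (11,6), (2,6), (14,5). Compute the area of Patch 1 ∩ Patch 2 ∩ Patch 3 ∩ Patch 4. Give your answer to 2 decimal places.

0.41

The intersection is the polygon with vertices (6,6), (7.154,6), (6.873,5.594), (5.84,5.68).
By the shoelace formula its area is 0.41.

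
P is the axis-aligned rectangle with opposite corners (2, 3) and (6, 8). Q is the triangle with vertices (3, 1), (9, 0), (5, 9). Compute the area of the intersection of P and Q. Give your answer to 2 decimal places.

The intersection is the polygon with vertices (6,3), (3.5,3), (4.75,8), (5.444,8), (6,6.75).
By the shoelace formula its area is 9.03.

9.03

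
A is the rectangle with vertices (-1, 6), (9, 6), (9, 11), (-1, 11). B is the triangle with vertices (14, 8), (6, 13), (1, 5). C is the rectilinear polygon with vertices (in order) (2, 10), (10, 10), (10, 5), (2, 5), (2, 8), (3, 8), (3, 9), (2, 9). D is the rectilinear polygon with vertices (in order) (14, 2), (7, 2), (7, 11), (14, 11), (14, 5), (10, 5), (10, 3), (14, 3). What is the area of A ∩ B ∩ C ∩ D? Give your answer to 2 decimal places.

The intersection is the polygon with vertices (7,6.385), (7,10), (9,10), (9,6.846).
By the shoelace formula its area is 6.77.

6.77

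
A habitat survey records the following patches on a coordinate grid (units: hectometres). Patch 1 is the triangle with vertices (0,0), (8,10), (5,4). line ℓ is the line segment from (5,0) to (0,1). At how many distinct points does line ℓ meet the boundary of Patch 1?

2

The segment meets the boundary at (0.69,0.862), (1,0.8).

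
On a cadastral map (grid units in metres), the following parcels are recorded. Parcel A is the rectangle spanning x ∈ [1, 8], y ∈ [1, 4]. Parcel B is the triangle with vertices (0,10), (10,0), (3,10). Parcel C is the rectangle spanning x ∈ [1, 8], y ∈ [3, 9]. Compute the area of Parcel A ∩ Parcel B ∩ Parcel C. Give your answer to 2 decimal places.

1.05

The intersection is the polygon with vertices (6,4), (7.2,4), (7.9,3), (7,3).
By the shoelace formula its area is 1.05.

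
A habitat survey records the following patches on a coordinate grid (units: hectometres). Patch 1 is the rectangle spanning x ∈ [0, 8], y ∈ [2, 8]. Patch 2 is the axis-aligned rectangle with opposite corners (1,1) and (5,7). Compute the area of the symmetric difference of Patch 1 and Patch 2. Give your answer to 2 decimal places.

|Patch 1∩Patch 2|: x∈[1,5], y∈[2,7] → 4·5 = 20.
|Patch 1 △ Patch 2| = |Patch 1| + |Patch 2| − 2·|Patch 1∩Patch 2| = 48 + 24 − 40 = 32.00.

32.00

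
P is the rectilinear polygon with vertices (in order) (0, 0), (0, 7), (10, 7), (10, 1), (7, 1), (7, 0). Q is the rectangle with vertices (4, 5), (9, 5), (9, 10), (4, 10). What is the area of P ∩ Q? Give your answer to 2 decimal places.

10.00

The intersection is the polygon with vertices (9,7), (9,5), (4,5), (4,7).
By the shoelace formula its area is 10.00.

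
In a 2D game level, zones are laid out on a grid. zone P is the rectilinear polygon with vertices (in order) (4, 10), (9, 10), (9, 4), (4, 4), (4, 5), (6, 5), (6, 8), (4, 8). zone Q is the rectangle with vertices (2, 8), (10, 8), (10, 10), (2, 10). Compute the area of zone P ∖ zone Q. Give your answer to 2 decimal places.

|zone P| = 24, |zone P∩zone Q| = 10.
|zone P ∖ zone Q| = |zone P| − |zone P∩zone Q| = 24 − 10 = 14.00.

14.00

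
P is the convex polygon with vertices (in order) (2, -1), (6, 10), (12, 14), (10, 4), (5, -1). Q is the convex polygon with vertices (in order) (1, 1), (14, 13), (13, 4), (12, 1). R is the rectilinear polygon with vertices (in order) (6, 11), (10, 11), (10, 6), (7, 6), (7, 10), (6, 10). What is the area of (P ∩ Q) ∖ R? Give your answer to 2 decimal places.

|P ∩ Q| = 34.2669.
|(P ∩ Q) ∩ R| = 5.7692.
|(P ∩ Q) ∖ R| = 34.2669 − 5.7692 = 28.50.

28.50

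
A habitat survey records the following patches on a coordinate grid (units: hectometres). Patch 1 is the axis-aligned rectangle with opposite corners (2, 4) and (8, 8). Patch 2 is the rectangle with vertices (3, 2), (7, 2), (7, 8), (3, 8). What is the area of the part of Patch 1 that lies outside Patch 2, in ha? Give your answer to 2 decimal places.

8.00

|Patch 1∩Patch 2|: x∈[3,7], y∈[4,8] → 4·4 = 16.
|Patch 1| = 24.
|Patch 1 ∖ Patch 2| = |Patch 1| − |Patch 1∩Patch 2| = 24 − 16 = 8.00.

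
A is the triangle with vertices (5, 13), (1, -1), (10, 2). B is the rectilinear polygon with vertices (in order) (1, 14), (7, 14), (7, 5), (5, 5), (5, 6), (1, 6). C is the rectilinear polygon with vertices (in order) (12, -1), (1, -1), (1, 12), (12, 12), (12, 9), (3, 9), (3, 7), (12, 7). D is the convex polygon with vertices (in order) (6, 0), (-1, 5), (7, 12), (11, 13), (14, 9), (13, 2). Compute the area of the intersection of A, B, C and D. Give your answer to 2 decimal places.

9.11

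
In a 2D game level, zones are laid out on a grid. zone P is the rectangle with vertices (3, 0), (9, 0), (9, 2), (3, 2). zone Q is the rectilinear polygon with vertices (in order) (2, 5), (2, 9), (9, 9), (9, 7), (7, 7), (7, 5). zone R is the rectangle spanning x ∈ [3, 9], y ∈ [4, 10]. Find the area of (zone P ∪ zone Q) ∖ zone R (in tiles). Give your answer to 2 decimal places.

16.00

|zone P ∪ zone Q| = 36.
|(zone P ∪ zone Q) ∩ zone R| = 20.
|(zone P ∪ zone Q) ∖ zone R| = 36 − 20 = 16.00.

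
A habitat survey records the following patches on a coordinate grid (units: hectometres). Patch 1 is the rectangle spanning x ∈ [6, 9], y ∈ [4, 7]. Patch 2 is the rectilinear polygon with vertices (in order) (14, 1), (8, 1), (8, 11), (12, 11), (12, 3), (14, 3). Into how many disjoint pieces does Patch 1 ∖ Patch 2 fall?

1

Patch 1 ∖ Patch 2 is a single connected region.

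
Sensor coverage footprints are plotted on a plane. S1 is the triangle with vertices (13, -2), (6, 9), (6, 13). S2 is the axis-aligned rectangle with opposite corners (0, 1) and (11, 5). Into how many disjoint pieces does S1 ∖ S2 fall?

2

S1 ∖ S2 splits into 2 disjoint pieces (area 1.1429, area 9.8424).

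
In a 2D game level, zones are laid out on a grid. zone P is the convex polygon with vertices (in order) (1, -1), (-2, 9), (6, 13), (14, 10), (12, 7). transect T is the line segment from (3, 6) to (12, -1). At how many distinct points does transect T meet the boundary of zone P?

1

The segment meets the boundary at (6.685,3.134).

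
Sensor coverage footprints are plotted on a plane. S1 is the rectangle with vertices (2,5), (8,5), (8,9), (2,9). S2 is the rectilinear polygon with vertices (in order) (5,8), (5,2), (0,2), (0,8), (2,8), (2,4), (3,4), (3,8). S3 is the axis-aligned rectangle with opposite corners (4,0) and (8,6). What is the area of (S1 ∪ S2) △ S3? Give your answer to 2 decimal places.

54.00

|S1 ∪ S2| = 44.
|(S1 ∪ S2) ∩ S3| = 7.
|(S1 ∪ S2) △ S3| = 44 + 24 − 14 = 54.00.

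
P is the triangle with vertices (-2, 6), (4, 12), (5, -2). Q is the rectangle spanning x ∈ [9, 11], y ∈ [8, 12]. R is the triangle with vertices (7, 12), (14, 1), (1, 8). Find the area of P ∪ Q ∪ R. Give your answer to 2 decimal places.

By inclusion–exclusion:
Individual areas: |P| = 45, |Q| = 8, |R| = 47.
|P∩Q| = 0.
|P∩R| = 6.4579.
|Q∩R| = 0.2338.
|P∩Q∩R| = 0.
|P ∪ Q ∪ R| = 100 − 6.6917 + 0 = 93.31.

93.31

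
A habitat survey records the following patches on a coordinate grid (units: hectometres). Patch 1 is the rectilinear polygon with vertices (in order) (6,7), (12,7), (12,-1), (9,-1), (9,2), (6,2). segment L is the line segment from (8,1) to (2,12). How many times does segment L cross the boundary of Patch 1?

The segment meets the boundary at (6,4.667), (7.455,2).

2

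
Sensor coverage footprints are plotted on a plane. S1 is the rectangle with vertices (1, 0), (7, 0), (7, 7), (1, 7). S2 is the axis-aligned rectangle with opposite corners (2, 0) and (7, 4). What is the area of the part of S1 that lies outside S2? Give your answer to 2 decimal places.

|S1∩S2|: x∈[2,7], y∈[0,4] → 5·4 = 20.
|S1| = 42.
|S1 ∖ S2| = |S1| − |S1∩S2| = 42 − 20 = 22.00.

22.00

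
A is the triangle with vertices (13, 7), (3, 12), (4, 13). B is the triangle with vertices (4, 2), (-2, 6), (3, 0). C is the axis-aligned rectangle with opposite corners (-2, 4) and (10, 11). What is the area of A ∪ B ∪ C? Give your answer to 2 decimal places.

By inclusion–exclusion:
Individual areas: |A| = 7.5, |B| = 8, |C| = 84.
|A∩B| = 0.
|A∩C| = 3.25.
|B∩C| = 1.3333.
|A∩B∩C| = 0.
|A ∪ B ∪ C| = 99.5 − 4.5833 + 0 = 94.92.

94.92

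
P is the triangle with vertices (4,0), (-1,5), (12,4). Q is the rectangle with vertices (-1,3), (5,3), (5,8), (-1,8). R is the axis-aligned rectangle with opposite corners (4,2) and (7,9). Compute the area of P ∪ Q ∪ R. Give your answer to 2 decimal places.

By inclusion–exclusion:
Individual areas: |P| = 30, |Q| = 30, |R| = 21.
|P∩Q| = 8.6154.
|P∩R| = 7.5.
|Q∩R|: x∈[4,5], y∈[3,8] → 1·5 = 5.
|P∩Q∩R| = 1.5769.
|P ∪ Q ∪ R| = 81 − 21.1154 + 1.5769 = 61.46.

61.46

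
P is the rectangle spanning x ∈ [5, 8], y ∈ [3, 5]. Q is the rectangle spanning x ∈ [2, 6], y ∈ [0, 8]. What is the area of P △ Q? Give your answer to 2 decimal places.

|P∩Q|: x∈[5,6], y∈[3,5] → 1·2 = 2.
|P △ Q| = |P| + |Q| − 2·|P∩Q| = 6 + 32 − 4 = 34.00.

34.00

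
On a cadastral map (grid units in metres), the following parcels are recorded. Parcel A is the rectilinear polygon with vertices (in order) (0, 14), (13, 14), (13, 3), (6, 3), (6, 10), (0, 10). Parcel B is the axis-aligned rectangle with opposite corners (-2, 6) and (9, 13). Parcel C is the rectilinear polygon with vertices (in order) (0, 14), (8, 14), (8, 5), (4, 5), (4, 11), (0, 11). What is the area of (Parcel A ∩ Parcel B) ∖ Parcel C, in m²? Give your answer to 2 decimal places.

|Parcel A ∩ Parcel B| = 39.
|(Parcel A ∩ Parcel B) ∩ Parcel C| = 28.
|(Parcel A ∩ Parcel B) ∖ Parcel C| = 39 − 28 = 11.00.

11.00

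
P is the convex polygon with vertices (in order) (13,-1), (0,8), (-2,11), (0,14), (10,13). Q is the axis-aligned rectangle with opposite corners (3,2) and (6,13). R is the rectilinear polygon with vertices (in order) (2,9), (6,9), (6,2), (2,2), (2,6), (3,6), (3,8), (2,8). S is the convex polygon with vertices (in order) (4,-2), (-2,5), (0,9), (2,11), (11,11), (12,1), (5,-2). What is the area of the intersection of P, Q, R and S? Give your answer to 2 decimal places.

The intersection is the polygon with vertices (3,8), (3,9), (6,9), (6,3.846), (3,5.923), (3,6).
By the shoelace formula its area is 12.35.

12.35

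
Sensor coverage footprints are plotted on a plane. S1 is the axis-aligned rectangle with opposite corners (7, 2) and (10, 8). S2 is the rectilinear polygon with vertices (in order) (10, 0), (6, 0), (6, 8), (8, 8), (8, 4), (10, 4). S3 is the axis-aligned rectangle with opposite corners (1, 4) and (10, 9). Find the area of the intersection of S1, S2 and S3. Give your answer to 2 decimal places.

4.00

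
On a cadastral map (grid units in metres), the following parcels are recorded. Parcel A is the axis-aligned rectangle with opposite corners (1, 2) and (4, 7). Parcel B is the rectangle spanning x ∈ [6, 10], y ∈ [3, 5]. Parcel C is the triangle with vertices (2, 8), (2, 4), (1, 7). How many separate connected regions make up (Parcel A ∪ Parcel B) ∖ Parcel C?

2

(Parcel A ∪ Parcel B) ∖ Parcel C splits into 2 disjoint pieces (area 13.5, area 8).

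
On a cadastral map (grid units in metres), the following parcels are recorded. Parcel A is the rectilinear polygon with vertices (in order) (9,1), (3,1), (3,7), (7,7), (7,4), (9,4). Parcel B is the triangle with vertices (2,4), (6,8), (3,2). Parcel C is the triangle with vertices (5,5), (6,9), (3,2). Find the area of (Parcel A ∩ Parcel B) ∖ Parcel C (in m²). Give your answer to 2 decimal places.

3.36

|Parcel A ∩ Parcel B| = 4.25.
|(Parcel A ∩ Parcel B) ∩ Parcel C| = 0.8929.
|(Parcel A ∩ Parcel B) ∖ Parcel C| = 4.25 − 0.8929 = 3.36.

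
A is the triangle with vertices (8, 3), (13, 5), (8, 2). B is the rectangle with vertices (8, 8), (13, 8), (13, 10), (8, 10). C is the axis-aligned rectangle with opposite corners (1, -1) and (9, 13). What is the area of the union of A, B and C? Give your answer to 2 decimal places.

121.60

By inclusion–exclusion:
Individual areas: |A| = 2.5, |B| = 10, |C| = 112.
|A∩B| = 0.
|A∩C| = 0.9.
|B∩C|: x∈[8,9], y∈[8,10] → 1·2 = 2.
|A∩B∩C| = 0.
|A ∪ B ∪ C| = 124.5 − 2.9 + 0 = 121.60.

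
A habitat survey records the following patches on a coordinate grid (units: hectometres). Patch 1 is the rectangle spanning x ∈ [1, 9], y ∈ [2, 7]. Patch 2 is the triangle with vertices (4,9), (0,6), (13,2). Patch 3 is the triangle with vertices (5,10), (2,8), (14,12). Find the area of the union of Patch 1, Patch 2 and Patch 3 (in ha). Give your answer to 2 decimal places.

By inclusion–exclusion:
Individual areas: |Patch 1| = 40, |Patch 2| = 27.5, |Patch 3| = 6.
|Patch 1∩Patch 2| = 17.9724.
|Patch 1∩Patch 3| = 0.
|Patch 2∩Patch 3| = 0.1833.
|Patch 1∩Patch 2∩Patch 3| = 0.
|Patch 1 ∪ Patch 2 ∪ Patch 3| = 73.5 − 18.1557 + 0 = 55.34.

55.34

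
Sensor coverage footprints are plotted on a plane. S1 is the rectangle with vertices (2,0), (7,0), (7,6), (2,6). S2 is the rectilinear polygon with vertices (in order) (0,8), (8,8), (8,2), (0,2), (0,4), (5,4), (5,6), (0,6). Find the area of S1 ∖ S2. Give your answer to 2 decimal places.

16.00

|S1| = 30, |S1∩S2| = 14.
|S1 ∖ S2| = |S1| − |S1∩S2| = 30 − 14 = 16.00.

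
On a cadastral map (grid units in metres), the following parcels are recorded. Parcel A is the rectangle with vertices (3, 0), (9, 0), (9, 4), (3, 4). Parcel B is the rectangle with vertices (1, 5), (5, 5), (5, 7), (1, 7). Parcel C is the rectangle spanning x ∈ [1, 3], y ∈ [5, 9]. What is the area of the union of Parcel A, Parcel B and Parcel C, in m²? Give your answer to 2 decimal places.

By inclusion–exclusion:
Individual areas: |Parcel A| = 24, |Parcel B| = 8, |Parcel C| = 8.
|Parcel A∩Parcel B| = 0 (no overlap).
|Parcel A∩Parcel C| = 0 (no overlap).
|Parcel B∩Parcel C|: x∈[1,3], y∈[5,7] → 2·2 = 4.
|Parcel A∩Parcel B∩Parcel C| = 0.
|Parcel A ∪ Parcel B ∪ Parcel C| = 40 − 4 + 0 = 36.00.

36.00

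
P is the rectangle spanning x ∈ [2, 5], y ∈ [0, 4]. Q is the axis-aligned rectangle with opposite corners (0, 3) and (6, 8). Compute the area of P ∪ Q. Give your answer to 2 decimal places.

39.00

By inclusion–exclusion:
Individual areas: |P| = 12, |Q| = 30.
|P∩Q|: x∈[2,5], y∈[3,4] → 3·1 = 3.
|P ∪ Q| = 42 − 3 = 39.00.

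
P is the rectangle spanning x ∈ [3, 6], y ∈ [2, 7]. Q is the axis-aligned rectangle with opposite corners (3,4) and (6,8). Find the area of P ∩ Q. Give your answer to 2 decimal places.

|P∩Q|: x∈[3,6], y∈[4,7] → 3·3 = 9.

9.00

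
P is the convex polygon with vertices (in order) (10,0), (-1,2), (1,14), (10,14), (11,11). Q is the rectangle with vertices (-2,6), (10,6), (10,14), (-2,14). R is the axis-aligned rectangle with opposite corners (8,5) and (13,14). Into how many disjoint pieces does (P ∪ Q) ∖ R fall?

(P ∪ Q) ∖ R is a single connected region.

1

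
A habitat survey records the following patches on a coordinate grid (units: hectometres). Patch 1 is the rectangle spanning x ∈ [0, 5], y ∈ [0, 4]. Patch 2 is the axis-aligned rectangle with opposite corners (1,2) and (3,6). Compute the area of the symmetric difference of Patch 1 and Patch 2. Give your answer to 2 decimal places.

|Patch 1∩Patch 2|: x∈[1,3], y∈[2,4] → 2·2 = 4.
|Patch 1 △ Patch 2| = |Patch 1| + |Patch 2| − 2·|Patch 1∩Patch 2| = 20 + 8 − 8 = 20.00.

20.00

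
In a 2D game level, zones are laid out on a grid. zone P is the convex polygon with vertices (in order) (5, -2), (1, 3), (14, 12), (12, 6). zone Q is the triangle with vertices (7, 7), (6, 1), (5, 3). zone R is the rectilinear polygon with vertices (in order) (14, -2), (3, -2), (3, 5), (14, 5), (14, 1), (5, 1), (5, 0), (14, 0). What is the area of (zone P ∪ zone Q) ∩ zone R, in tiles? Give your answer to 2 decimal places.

|zone P ∪ zone Q| = 63.5.
|(zone P ∪ zone Q) ∩ zone R| = 30.48.

30.48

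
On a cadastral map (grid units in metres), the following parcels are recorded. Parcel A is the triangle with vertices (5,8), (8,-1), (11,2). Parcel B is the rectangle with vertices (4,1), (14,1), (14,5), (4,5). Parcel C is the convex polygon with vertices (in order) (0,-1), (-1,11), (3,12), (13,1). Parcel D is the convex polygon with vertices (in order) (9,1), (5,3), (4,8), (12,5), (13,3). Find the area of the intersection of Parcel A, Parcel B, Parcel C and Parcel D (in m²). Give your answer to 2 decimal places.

11.00

The intersection is the polygon with vertices (11,2), (9,1), (7,2), (6,5), (8,5).
By the shoelace formula its area is 11.00.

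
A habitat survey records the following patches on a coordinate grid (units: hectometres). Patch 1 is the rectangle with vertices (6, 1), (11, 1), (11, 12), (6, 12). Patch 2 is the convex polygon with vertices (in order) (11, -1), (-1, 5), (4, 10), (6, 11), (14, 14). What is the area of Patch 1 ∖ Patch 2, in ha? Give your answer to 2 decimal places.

|Patch 1| = 55, |Patch 1∩Patch 2| = 53.4167.
|Patch 1 ∖ Patch 2| = |Patch 1| − |Patch 1∩Patch 2| = 55 − 53.4167 = 1.58.

1.58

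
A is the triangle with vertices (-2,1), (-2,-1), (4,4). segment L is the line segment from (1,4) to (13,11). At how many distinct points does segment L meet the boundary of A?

0

The segment lies entirely outside A and never meets its boundary.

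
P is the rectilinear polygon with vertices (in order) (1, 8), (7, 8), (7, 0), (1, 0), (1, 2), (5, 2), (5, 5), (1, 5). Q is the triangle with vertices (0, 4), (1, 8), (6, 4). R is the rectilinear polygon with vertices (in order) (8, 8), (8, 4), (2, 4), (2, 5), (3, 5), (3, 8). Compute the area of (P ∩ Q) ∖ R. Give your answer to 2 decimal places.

4.40

|P ∩ Q| = 6.025.
|(P ∩ Q) ∩ R| = 1.625.
|(P ∩ Q) ∖ R| = 6.025 − 1.625 = 4.40.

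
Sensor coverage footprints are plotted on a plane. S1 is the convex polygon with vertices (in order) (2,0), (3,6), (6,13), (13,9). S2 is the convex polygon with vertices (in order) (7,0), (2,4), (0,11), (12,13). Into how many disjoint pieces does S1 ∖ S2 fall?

S1 ∖ S2 splits into 3 disjoint pieces (area 3.7673, area 0.9082, area 5.3559).

3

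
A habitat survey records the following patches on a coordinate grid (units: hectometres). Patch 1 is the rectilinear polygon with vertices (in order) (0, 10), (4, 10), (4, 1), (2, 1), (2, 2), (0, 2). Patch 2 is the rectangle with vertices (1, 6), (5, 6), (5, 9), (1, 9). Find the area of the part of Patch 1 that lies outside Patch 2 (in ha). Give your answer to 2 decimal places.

25.00

|Patch 1| = 34, |Patch 1∩Patch 2| = 9.
|Patch 1 ∖ Patch 2| = |Patch 1| − |Patch 1∩Patch 2| = 34 − 9 = 25.00.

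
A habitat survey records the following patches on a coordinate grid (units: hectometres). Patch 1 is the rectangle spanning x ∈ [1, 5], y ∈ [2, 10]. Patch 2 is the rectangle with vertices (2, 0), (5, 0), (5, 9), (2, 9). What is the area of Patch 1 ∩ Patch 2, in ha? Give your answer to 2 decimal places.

|Patch 1∩Patch 2|: x∈[2,5], y∈[2,9] → 3·7 = 21.

21.00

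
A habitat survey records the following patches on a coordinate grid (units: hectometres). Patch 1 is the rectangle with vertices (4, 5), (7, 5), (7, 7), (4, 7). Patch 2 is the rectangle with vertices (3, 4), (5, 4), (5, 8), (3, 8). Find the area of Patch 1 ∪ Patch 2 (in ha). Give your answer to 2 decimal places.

12.00

By inclusion–exclusion:
Individual areas: |Patch 1| = 6, |Patch 2| = 8.
|Patch 1∩Patch 2|: x∈[4,5], y∈[5,7] → 1·2 = 2.
|Patch 1 ∪ Patch 2| = 14 − 2 = 12.00.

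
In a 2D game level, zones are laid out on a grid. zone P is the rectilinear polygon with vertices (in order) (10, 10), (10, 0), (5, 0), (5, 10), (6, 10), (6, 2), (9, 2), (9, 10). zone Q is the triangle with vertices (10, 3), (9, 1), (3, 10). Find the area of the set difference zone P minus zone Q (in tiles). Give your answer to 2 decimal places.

22.92

|zone P| = 26, |zone P∩zone Q| = 3.0833.
|zone P ∖ zone Q| = |zone P| − |zone P∩zone Q| = 26 − 3.0833 = 22.92.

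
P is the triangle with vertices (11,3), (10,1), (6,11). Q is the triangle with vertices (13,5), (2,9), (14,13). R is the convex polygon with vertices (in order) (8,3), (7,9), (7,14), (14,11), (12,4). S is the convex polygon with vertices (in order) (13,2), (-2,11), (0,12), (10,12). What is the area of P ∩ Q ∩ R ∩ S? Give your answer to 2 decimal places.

The intersection is the polygon with vertices (7.617,6.957), (7.143,8.143), (7,9), (7,9.4), (8.794,6.529).
By the shoelace formula its area is 1.55.

1.55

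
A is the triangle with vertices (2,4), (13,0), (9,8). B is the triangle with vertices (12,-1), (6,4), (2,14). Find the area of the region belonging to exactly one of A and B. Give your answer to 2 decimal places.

|A| = 36, |B| = 20, |A∩B| = 10.9798.
|A △ B| = |A| + |B| − 2·|A∩B| = 36 + 20 − 21.9597 = 34.04.

34.04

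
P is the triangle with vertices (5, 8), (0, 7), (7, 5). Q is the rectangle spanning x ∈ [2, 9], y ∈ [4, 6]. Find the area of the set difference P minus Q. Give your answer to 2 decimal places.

|P| = 8.5, |P∩Q| = 1.4167.
|P ∖ Q| = |P| − |P∩Q| = 8.5 − 1.4167 = 7.08.

7.08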